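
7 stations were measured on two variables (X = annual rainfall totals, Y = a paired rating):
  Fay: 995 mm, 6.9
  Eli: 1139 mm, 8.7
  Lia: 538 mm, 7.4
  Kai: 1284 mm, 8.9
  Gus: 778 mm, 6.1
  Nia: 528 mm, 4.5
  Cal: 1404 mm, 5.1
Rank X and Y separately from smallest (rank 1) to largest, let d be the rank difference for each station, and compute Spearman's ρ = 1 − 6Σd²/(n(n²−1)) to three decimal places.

0.357

Ranks of variable 1: 4, 5, 2, 6, 3, 1, 7
Ranks of variable 2: 4, 6, 5, 7, 3, 1, 2
d = r₁ − r₂: 0, -1, -3, -1, 0, 0, 5
d²: 0, 1, 9, 1, 0, 0, 25; Σd² = 36
ρ = 1 − 6·36/(7·48) = 1 − 216/336 = 0.357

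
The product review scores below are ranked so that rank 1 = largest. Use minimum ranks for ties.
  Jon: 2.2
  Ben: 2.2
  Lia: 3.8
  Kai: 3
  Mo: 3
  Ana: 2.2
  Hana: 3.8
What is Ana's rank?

Sorted (descending): 3.8, 3.8, 3, 3, 2.2, 2.2, 2.2
The 2 values of 3.8 occupy positions 1–2 → each gets rank 1.
The 2 values of 3 occupy positions 3–4 → each gets rank 3.
The 3 values of 2.2 occupy positions 5–7 → each gets rank 5.
Ana has value 2.2 → rank 5.

5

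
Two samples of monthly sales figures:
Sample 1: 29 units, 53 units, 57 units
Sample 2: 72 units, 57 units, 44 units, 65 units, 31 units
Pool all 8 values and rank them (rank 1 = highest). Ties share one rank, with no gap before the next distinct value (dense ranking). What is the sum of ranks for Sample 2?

Sorted (descending): 72, 65, 57, 57, 53, 44, 31, 29
The 2 values of 57 share dense rank 3.
Remaining distinct values take the next consecutive integers.
Sample 2 values → pooled ranks: 72→1, 57→3, 44→5, 65→2, 31→6
Rank sum = 1 + 3 + 5 + 2 + 6 = 17

17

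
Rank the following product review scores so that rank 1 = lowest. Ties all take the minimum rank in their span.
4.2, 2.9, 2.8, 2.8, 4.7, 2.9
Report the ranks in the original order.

5, 3, 1, 1, 6, 3

Sorted (ascending): 2.8, 2.8, 2.9, 2.9, 4.2, 4.7
The 2 values of 2.8 occupy positions 1–2 → each gets rank 1.
The 2 values of 2.9 occupy positions 3–4 → each gets rank 3.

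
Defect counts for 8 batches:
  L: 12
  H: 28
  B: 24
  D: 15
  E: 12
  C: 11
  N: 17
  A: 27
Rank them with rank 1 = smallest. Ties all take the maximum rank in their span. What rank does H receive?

8

Sorted (ascending): 11, 12, 12, 15, 17, 24, 27, 28
The 2 values of 12 occupy positions 2–3 → each gets rank 3.
H has value 28 → rank 8.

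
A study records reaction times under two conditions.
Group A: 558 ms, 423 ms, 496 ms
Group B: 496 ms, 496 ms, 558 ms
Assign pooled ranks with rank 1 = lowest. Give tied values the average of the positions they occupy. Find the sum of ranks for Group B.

11.5

Sorted (ascending): 423, 496, 496, 496, 558, 558
The 3 values of 496 occupy positions 2–4 → average rank 3.
The 2 values of 558 occupy positions 5–6 → average rank (5+6)/2 = 5.5.
Group B values → pooled ranks: 496→3, 496→3, 558→5.5
Rank sum = 3 + 3 + 5.5 = 11.5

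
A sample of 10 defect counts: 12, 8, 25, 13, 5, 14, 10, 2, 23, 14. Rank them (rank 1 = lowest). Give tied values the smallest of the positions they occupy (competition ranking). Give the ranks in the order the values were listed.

5, 3, 10, 6, 2, 7, 4, 1, 9, 7

Sorted (ascending): 2, 5, 8, 10, 12, 13, 14, 14, 23, 25
The 2 values of 14 occupy positions 7–8 → each gets rank 7.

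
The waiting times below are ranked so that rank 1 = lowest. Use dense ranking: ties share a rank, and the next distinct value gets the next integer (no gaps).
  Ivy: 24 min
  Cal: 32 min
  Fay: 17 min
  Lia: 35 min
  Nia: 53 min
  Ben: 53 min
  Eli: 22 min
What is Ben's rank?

Sorted (ascending): 17, 22, 24, 32, 35, 53, 53
The 2 values of 53 share dense rank 6.
Remaining distinct values take the next consecutive integers.
Ben has value 53 min → rank 6.

6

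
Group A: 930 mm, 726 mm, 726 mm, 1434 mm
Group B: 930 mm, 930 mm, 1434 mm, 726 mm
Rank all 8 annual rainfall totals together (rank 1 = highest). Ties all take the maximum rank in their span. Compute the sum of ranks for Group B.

20

Sorted (descending): 1434, 1434, 930, 930, 930, 726, 726, 726
The 2 values of 1434 occupy positions 1–2 → each gets rank 2.
The 3 values of 930 occupy positions 3–5 → each gets rank 5.
The 3 values of 726 occupy positions 6–8 → each gets rank 8.
Group B values → pooled ranks: 930→5, 930→5, 1434→2, 726→8
Rank sum = 5 + 5 + 2 + 8 = 20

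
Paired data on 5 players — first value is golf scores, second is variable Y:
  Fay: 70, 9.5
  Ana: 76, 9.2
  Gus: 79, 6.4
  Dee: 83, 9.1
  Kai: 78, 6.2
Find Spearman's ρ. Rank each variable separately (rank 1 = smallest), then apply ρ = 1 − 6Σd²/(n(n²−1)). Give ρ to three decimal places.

-0.600

Ranks of variable 1: 1, 2, 4, 5, 3
Ranks of variable 2: 5, 4, 2, 3, 1
d = r₁ − r₂: -4, -2, 2, 2, 2
d²: 16, 4, 4, 4, 4; Σd² = 32
ρ = 1 − 6·32/(5·24) = 1 − 192/120 = -0.600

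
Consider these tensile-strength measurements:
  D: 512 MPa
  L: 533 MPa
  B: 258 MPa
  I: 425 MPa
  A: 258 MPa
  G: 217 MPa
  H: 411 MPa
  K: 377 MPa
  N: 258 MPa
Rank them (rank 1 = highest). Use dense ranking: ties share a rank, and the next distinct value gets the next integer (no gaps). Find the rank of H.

4

Sorted (descending): 533, 512, 425, 411, 377, 258, 258, 258, 217
The 3 values of 258 share dense rank 6.
Remaining distinct values take the next consecutive integers.
H has value 411 MPa → rank 4.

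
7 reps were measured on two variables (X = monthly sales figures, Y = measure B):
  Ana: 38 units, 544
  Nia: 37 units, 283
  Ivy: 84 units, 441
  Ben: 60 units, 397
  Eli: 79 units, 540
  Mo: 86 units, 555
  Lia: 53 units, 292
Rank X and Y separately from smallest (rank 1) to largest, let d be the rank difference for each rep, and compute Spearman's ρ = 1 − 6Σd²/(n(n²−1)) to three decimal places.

Ranks of variable 1: 2, 1, 6, 4, 5, 7, 3
Ranks of variable 2: 6, 1, 4, 3, 5, 7, 2
d = r₁ − r₂: -4, 0, 2, 1, 0, 0, 1
d²: 16, 0, 4, 1, 0, 0, 1; Σd² = 22
ρ = 1 − 6·22/(7·48) = 1 − 132/336 = 0.607

0.607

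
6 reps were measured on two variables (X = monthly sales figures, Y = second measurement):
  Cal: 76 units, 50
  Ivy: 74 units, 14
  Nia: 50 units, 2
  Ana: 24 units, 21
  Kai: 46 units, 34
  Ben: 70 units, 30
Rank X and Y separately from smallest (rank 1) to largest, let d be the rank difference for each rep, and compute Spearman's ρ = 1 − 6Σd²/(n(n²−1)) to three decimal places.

Ranks of variable 1: 6, 5, 3, 1, 2, 4
Ranks of variable 2: 6, 2, 1, 3, 5, 4
d = r₁ − r₂: 0, 3, 2, -2, -3, 0
d²: 0, 9, 4, 4, 9, 0; Σd² = 26
ρ = 1 − 6·26/(6·35) = 1 − 156/210 = 0.257

0.257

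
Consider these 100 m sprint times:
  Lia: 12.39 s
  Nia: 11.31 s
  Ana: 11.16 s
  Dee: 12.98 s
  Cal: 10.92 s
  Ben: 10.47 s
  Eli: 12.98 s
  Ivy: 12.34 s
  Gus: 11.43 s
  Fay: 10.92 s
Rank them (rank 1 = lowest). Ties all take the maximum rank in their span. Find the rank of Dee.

Sorted (ascending): 10.47, 10.92, 10.92, 11.16, 11.31, 11.43, 12.34, 12.39, 12.98, 12.98
The 2 values of 10.92 occupy positions 2–3 → each gets rank 3.
The 2 values of 12.98 occupy positions 9–10 → each gets rank 10.
Dee has value 12.98 s → rank 10.

10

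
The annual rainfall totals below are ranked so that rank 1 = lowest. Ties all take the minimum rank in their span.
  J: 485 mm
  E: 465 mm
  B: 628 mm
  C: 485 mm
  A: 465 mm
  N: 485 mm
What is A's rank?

1

Sorted (ascending): 465, 465, 485, 485, 485, 628
The 2 values of 465 occupy positions 1–2 → each gets rank 1.
The 3 values of 485 occupy positions 3–5 → each gets rank 3.
A has value 465 mm → rank 1.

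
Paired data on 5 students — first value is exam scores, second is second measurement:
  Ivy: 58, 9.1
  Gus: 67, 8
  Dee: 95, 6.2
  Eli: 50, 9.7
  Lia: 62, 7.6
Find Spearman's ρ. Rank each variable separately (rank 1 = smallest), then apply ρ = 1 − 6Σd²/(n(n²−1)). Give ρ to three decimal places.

-0.900

Ranks of variable 1: 2, 4, 5, 1, 3
Ranks of variable 2: 4, 3, 1, 5, 2
d = r₁ − r₂: -2, 1, 4, -4, 1
d²: 4, 1, 16, 16, 1; Σd² = 38
ρ = 1 − 6·38/(5·24) = 1 − 228/120 = -0.900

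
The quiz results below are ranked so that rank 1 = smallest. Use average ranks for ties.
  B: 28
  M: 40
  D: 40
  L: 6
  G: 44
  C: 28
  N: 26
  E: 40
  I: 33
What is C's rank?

Sorted (ascending): 6, 26, 28, 28, 33, 40, 40, 40, 44
The 2 values of 28 occupy positions 3–4 → average rank (3+4)/2 = 3.5.
The 3 values of 40 occupy positions 6–8 → average rank 7.
C has value 28 → rank 3.5.

3.5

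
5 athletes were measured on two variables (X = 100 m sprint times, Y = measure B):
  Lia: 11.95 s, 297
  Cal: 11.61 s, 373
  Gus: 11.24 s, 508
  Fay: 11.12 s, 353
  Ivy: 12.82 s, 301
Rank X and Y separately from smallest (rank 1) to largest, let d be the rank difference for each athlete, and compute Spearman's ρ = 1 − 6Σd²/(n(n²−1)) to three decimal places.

Ranks of variable 1: 4, 3, 2, 1, 5
Ranks of variable 2: 1, 4, 5, 3, 2
d = r₁ − r₂: 3, -1, -3, -2, 3
d²: 9, 1, 9, 4, 9; Σd² = 32
ρ = 1 − 6·32/(5·24) = 1 − 192/120 = -0.600

-0.600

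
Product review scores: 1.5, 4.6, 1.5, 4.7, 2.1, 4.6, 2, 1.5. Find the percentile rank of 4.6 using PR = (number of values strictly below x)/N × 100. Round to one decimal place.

62.5

N = 8.
Strictly below 4.6: 5. Equal to 4.6: 2.
PR = 5/8 × 100 = 62.5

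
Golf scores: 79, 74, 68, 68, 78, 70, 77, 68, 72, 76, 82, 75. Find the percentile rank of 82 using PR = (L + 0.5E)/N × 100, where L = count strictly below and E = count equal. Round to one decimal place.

95.8

N = 12.
Strictly below 82: 11. Equal to 82: 1.
PR = (11 + 0.5·1)/12 × 100 = 95.8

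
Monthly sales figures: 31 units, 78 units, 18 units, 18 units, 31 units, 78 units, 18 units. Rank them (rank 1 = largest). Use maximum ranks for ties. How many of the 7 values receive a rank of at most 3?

2

Sorted (descending): 78, 78, 31, 31, 18, 18, 18
The 2 values of 78 occupy positions 1–2 → each gets rank 2.
The 2 values of 31 occupy positions 3–4 → each gets rank 4.
The 3 values of 18 occupy positions 5–7 → each gets rank 7.
Ranks ≤ 3: {2, 2} → 2 values.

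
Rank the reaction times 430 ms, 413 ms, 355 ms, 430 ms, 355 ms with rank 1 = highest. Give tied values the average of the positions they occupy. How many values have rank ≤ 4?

Sorted (descending): 430, 430, 413, 355, 355
The 2 values of 430 occupy positions 1–2 → average rank (1+2)/2 = 1.5.
The 2 values of 355 occupy positions 4–5 → average rank (4+5)/2 = 4.5.
Ranks ≤ 4: {1.5, 1.5, 3} → 3 values.

3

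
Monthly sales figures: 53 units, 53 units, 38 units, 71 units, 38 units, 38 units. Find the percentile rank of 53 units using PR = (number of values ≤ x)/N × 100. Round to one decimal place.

83.3

N = 6.
Strictly below 53: 3. Equal to 53: 2.
PR = 5/6 × 100 = 83.3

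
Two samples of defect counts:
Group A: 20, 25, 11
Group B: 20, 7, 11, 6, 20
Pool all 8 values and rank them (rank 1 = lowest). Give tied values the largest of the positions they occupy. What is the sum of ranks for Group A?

Sorted (ascending): 6, 7, 11, 11, 20, 20, 20, 25
The 2 values of 11 occupy positions 3–4 → each gets rank 4.
The 3 values of 20 occupy positions 5–7 → each gets rank 7.
Group A values → pooled ranks: 20→7, 25→8, 11→4
Rank sum = 7 + 8 + 4 = 19

19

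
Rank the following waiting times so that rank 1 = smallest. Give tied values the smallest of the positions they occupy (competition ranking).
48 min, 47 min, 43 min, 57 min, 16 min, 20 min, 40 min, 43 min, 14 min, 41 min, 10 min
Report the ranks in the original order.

Sorted (ascending): 10, 14, 16, 20, 40, 41, 43, 43, 47, 48, 57
The 2 values of 43 occupy positions 7–8 → each gets rank 7.

10, 9, 7, 11, 3, 4, 5, 7, 2, 6, 1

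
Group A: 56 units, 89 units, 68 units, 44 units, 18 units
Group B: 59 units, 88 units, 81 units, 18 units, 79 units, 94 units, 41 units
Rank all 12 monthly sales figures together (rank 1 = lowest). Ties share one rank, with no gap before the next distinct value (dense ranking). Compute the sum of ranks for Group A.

24

Sorted (ascending): 18, 18, 41, 44, 56, 59, 68, 79, 81, 88, 89, 94
The 2 values of 18 share dense rank 1.
Remaining distinct values take the next consecutive integers.
Group A values → pooled ranks: 56→4, 89→10, 68→6, 44→3, 18→1
Rank sum = 4 + 10 + 6 + 3 + 1 = 24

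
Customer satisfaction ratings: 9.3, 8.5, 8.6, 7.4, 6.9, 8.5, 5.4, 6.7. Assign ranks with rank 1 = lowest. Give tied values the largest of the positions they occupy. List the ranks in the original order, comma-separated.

8, 6, 7, 4, 3, 6, 1, 2

Sorted (ascending): 5.4, 6.7, 6.9, 7.4, 8.5, 8.5, 8.6, 9.3
The 2 values of 8.5 occupy positions 5–6 → each gets rank 6.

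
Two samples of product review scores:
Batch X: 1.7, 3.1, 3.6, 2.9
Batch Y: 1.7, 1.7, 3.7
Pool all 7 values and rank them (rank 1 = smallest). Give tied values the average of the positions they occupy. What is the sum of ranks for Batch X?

Sorted (ascending): 1.7, 1.7, 1.7, 2.9, 3.1, 3.6, 3.7
The 3 values of 1.7 occupy positions 1–3 → average rank 2.
Batch X values → pooled ranks: 1.7→2, 3.1→5, 3.6→6, 2.9→4
Rank sum = 2 + 5 + 6 + 4 = 17

17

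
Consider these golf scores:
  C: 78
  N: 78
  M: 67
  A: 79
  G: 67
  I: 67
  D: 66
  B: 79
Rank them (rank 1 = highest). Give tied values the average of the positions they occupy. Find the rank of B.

1.5

Sorted (descending): 79, 79, 78, 78, 67, 67, 67, 66
The 2 values of 79 occupy positions 1–2 → average rank (1+2)/2 = 1.5.
The 2 values of 78 occupy positions 3–4 → average rank (3+4)/2 = 3.5.
The 3 values of 67 occupy positions 5–7 → average rank 6.
B has value 79 → rank 1.5.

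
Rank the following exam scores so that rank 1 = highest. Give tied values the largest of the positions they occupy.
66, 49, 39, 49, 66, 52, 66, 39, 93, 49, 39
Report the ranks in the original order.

4, 8, 11, 8, 4, 5, 4, 11, 1, 8, 11

Sorted (descending): 93, 66, 66, 66, 52, 49, 49, 49, 39, 39, 39
The 3 values of 66 occupy positions 2–4 → each gets rank 4.
The 3 values of 49 occupy positions 6–8 → each gets rank 8.
The 3 values of 39 occupy positions 9–11 → each gets rank 11.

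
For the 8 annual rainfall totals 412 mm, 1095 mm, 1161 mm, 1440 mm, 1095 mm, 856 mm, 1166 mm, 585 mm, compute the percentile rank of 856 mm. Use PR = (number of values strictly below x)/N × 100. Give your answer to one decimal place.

N = 8.
Strictly below 856: 2. Equal to 856: 1.
PR = 2/8 × 100 = 25.0

25.0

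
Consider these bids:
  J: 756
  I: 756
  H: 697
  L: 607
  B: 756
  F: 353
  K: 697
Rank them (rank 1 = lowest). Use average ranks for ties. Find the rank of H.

Sorted (ascending): 353, 607, 697, 697, 756, 756, 756
The 2 values of 697 occupy positions 3–4 → average rank (3+4)/2 = 3.5.
The 3 values of 756 occupy positions 5–7 → average rank 6.
H has value 697 → rank 3.5.

3.5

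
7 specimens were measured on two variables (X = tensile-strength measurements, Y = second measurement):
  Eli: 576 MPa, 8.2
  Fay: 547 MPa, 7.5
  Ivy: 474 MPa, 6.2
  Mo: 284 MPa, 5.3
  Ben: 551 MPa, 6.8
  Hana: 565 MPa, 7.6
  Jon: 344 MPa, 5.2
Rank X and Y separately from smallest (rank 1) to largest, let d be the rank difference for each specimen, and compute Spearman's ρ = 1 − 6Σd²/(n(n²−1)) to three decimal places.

0.929

Ranks of variable 1: 7, 4, 3, 1, 5, 6, 2
Ranks of variable 2: 7, 5, 3, 2, 4, 6, 1
d = r₁ − r₂: 0, -1, 0, -1, 1, 0, 1
d²: 0, 1, 0, 1, 1, 0, 1; Σd² = 4
ρ = 1 − 6·4/(7·48) = 1 − 24/336 = 0.929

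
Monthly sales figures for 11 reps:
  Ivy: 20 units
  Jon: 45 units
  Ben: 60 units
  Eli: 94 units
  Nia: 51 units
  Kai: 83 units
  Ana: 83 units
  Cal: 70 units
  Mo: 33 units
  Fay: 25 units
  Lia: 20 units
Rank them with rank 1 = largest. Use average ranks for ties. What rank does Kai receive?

Sorted (descending): 94, 83, 83, 70, 60, 51, 45, 33, 25, 20, 20
The 2 values of 83 occupy positions 2–3 → average rank (2+3)/2 = 2.5.
The 2 values of 20 occupy positions 10–11 → average rank (10+11)/2 = 10.5.
Kai has value 83 units → rank 2.5.

2.5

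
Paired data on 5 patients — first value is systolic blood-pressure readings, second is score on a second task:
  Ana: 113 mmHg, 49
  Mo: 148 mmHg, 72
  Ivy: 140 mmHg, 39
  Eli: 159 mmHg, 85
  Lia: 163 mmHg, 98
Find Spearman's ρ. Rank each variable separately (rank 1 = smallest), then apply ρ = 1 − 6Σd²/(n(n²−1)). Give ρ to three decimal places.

Ranks of variable 1: 1, 3, 2, 4, 5
Ranks of variable 2: 2, 3, 1, 4, 5
d = r₁ − r₂: -1, 0, 1, 0, 0
d²: 1, 0, 1, 0, 0; Σd² = 2
ρ = 1 − 6·2/(5·24) = 1 − 12/120 = 0.900

0.900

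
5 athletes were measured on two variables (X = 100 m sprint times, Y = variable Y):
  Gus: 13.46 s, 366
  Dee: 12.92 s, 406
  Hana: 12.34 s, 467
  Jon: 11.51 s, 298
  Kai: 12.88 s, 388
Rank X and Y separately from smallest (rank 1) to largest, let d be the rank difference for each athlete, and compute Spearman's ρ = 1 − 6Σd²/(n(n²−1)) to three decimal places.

Ranks of variable 1: 5, 4, 2, 1, 3
Ranks of variable 2: 2, 4, 5, 1, 3
d = r₁ − r₂: 3, 0, -3, 0, 0
d²: 9, 0, 9, 0, 0; Σd² = 18
ρ = 1 − 6·18/(5·24) = 1 − 108/120 = 0.100

0.100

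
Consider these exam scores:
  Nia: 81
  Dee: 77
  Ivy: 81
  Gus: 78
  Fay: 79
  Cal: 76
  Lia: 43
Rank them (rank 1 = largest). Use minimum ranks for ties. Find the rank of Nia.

1

Sorted (descending): 81, 81, 79, 78, 77, 76, 43
The 2 values of 81 occupy positions 1–2 → each gets rank 1.
Nia has value 81 → rank 1.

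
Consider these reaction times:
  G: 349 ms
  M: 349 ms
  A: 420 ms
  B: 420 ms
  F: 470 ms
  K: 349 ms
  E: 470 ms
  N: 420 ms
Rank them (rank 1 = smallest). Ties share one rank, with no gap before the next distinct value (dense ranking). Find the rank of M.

1

Sorted (ascending): 349, 349, 349, 420, 420, 420, 470, 470
The 3 values of 349 share dense rank 1.
The 3 values of 420 share dense rank 2.
The 2 values of 470 share dense rank 3.
M has value 349 ms → rank 1.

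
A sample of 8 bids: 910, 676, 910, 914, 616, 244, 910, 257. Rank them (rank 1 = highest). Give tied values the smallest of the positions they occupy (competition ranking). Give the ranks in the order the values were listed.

2, 5, 2, 1, 6, 8, 2, 7

Sorted (descending): 914, 910, 910, 910, 676, 616, 257, 244
The 3 values of 910 occupy positions 2–4 → each gets rank 2.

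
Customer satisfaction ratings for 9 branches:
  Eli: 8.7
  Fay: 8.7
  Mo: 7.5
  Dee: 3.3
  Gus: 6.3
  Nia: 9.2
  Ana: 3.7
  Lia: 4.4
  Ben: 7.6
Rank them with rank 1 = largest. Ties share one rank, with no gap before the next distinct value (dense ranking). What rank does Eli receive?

2

Sorted (descending): 9.2, 8.7, 8.7, 7.6, 7.5, 6.3, 4.4, 3.7, 3.3
The 2 values of 8.7 share dense rank 2.
Remaining distinct values take the next consecutive integers.
Eli has value 8.7 → rank 2.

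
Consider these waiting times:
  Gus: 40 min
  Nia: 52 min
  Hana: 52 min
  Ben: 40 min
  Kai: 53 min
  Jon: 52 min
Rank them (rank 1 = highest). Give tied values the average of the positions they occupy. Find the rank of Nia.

3

Sorted (descending): 53, 52, 52, 52, 40, 40
The 3 values of 52 occupy positions 2–4 → average rank 3.
The 2 values of 40 occupy positions 5–6 → average rank (5+6)/2 = 5.5.
Nia has value 52 min → rank 3.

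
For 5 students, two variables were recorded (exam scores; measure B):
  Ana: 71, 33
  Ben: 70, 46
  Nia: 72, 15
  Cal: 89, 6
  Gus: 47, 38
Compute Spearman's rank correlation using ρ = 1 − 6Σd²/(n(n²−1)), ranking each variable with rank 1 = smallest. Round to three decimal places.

-0.900

Ranks of variable 1: 3, 2, 4, 5, 1
Ranks of variable 2: 3, 5, 2, 1, 4
d = r₁ − r₂: 0, -3, 2, 4, -3
d²: 0, 9, 4, 16, 9; Σd² = 38
ρ = 1 − 6·38/(5·24) = 1 − 228/120 = -0.900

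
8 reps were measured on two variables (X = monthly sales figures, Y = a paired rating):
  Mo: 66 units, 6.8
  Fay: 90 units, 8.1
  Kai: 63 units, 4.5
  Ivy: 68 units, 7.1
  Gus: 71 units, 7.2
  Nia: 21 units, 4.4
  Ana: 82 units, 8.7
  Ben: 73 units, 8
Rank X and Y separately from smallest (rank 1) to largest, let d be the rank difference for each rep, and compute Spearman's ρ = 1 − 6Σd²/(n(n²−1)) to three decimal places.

0.976

Ranks of variable 1: 3, 8, 2, 4, 5, 1, 7, 6
Ranks of variable 2: 3, 7, 2, 4, 5, 1, 8, 6
d = r₁ − r₂: 0, 1, 0, 0, 0, 0, -1, 0
d²: 0, 1, 0, 0, 0, 0, 1, 0; Σd² = 2
ρ = 1 − 6·2/(8·63) = 1 − 12/504 = 0.976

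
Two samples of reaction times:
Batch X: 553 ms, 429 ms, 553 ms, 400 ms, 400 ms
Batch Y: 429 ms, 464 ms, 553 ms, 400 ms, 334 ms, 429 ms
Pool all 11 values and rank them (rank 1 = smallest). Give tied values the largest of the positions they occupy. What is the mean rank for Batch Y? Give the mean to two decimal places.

6.33

Sorted (ascending): 334, 400, 400, 400, 429, 429, 429, 464, 553, 553, 553
The 3 values of 400 occupy positions 2–4 → each gets rank 4.
The 3 values of 429 occupy positions 5–7 → each gets rank 7.
The 3 values of 553 occupy positions 9–11 → each gets rank 11.
Batch Y values → pooled ranks: 429→7, 464→8, 553→11, 400→4, 334→1, 429→7
Mean rank = (7 + 8 + 11 + 4 + 1 + 7) / 6 = 6.33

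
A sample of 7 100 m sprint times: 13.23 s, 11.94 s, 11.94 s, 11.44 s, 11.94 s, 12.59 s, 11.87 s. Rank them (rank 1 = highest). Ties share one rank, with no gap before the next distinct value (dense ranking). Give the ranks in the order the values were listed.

1, 3, 3, 5, 3, 2, 4

Sorted (descending): 13.23, 12.59, 11.94, 11.94, 11.94, 11.87, 11.44
The 3 values of 11.94 share dense rank 3.
Remaining distinct values take the next consecutive integers.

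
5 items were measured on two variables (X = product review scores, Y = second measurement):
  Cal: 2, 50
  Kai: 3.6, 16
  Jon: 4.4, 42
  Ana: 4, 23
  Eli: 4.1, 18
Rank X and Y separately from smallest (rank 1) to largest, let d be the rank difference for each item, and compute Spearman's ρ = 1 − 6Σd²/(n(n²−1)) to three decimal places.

-0.100

Ranks of variable 1: 1, 2, 5, 3, 4
Ranks of variable 2: 5, 1, 4, 3, 2
d = r₁ − r₂: -4, 1, 1, 0, 2
d²: 16, 1, 1, 0, 4; Σd² = 22
ρ = 1 − 6·22/(5·24) = 1 − 132/120 = -0.100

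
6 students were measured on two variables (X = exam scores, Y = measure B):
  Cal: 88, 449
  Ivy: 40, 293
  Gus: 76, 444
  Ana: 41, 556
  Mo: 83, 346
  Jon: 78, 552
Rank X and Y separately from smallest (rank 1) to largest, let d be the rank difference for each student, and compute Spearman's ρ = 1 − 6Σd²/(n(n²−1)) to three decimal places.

Ranks of variable 1: 6, 1, 3, 2, 5, 4
Ranks of variable 2: 4, 1, 3, 6, 2, 5
d = r₁ − r₂: 2, 0, 0, -4, 3, -1
d²: 4, 0, 0, 16, 9, 1; Σd² = 30
ρ = 1 − 6·30/(6·35) = 1 − 180/210 = 0.143

0.143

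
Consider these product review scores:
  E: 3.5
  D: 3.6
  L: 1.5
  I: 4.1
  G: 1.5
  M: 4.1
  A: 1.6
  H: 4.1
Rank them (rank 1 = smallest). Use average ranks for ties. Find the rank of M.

Sorted (ascending): 1.5, 1.5, 1.6, 3.5, 3.6, 4.1, 4.1, 4.1
The 2 values of 1.5 occupy positions 1–2 → average rank (1+2)/2 = 1.5.
The 3 values of 4.1 occupy positions 6–8 → average rank 7.
M has value 4.1 → rank 7.

7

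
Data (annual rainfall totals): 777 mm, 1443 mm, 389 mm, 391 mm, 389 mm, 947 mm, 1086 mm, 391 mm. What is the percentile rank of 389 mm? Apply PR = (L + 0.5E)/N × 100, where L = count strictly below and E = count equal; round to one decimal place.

N = 8.
Strictly below 389: 0. Equal to 389: 2.
PR = (0 + 0.5·2)/8 × 100 = 12.5

12.5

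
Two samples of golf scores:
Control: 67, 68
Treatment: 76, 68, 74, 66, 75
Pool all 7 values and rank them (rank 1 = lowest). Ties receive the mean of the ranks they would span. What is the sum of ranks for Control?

5.5

Sorted (ascending): 66, 67, 68, 68, 74, 75, 76
The 2 values of 68 occupy positions 3–4 → average rank (3+4)/2 = 3.5.
Control values → pooled ranks: 67→2, 68→3.5
Rank sum = 2 + 3.5 = 5.5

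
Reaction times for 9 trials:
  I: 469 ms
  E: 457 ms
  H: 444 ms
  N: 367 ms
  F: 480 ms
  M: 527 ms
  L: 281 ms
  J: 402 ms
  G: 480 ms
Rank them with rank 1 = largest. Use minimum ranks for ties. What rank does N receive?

Sorted (descending): 527, 480, 480, 469, 457, 444, 402, 367, 281
The 2 values of 480 occupy positions 2–3 → each gets rank 2.
N has value 367 ms → rank 8.

8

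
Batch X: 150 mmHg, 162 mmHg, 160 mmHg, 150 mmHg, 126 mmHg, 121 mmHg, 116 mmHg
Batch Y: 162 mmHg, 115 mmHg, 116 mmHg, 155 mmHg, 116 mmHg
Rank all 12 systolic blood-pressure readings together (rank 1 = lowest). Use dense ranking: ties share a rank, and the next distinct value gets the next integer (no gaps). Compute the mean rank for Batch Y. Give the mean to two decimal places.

3.80

Sorted (ascending): 115, 116, 116, 116, 121, 126, 150, 150, 155, 160, 162, 162
The 3 values of 116 share dense rank 2.
The 2 values of 150 share dense rank 5.
The 2 values of 162 share dense rank 8.
Remaining distinct values take the next consecutive integers.
Batch Y values → pooled ranks: 162→8, 115→1, 116→2, 155→6, 116→2
Mean rank = (8 + 1 + 2 + 6 + 2) / 5 = 3.80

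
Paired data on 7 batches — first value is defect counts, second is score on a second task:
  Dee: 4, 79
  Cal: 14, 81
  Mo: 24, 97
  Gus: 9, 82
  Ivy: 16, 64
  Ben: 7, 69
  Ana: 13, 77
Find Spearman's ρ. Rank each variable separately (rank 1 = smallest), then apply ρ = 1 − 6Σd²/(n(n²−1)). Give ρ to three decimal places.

Ranks of variable 1: 1, 5, 7, 3, 6, 2, 4
Ranks of variable 2: 4, 5, 7, 6, 1, 2, 3
d = r₁ − r₂: -3, 0, 0, -3, 5, 0, 1
d²: 9, 0, 0, 9, 25, 0, 1; Σd² = 44
ρ = 1 − 6·44/(7·48) = 1 − 264/336 = 0.214

0.214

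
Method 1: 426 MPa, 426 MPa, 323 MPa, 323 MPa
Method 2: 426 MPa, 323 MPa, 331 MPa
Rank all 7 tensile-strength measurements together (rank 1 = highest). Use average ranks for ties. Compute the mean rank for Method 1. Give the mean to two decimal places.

Sorted (descending): 426, 426, 426, 331, 323, 323, 323
The 3 values of 426 occupy positions 1–3 → average rank 2.
The 3 values of 323 occupy positions 5–7 → average rank 6.
Method 1 values → pooled ranks: 426→2, 426→2, 323→6, 323→6
Mean rank = (2 + 2 + 6 + 6) / 4 = 4.00

4.00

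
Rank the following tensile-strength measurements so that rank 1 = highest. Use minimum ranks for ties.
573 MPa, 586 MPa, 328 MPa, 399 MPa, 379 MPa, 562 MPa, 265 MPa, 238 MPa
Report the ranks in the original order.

2, 1, 6, 4, 5, 3, 7, 8

Sorted (descending): 586, 573, 562, 399, 379, 328, 265, 238
No ties — each value takes its position as its rank.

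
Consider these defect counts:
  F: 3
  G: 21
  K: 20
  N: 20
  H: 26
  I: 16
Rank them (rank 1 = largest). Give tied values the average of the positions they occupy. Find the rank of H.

1

Sorted (descending): 26, 21, 20, 20, 16, 3
The 2 values of 20 occupy positions 3–4 → average rank (3+4)/2 = 3.5.
H has value 26 → rank 1.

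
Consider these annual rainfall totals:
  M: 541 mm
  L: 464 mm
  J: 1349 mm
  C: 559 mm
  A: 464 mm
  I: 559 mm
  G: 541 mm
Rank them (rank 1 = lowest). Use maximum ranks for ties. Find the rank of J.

7

Sorted (ascending): 464, 464, 541, 541, 559, 559, 1349
The 2 values of 464 occupy positions 1–2 → each gets rank 2.
The 2 values of 541 occupy positions 3–4 → each gets rank 4.
The 2 values of 559 occupy positions 5–6 → each gets rank 6.
J has value 1349 mm → rank 7.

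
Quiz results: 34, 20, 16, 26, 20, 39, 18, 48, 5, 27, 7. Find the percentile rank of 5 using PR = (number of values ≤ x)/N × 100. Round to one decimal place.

9.1

N = 11.
Strictly below 5: 0. Equal to 5: 1.
PR = 1/11 × 100 = 9.1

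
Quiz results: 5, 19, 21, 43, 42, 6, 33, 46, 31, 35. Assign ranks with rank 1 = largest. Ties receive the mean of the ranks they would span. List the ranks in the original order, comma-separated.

10, 8, 7, 2, 3, 9, 5, 1, 6, 4

Sorted (descending): 46, 43, 42, 35, 33, 31, 21, 19, 6, 5
No ties — each value takes its position as its rank.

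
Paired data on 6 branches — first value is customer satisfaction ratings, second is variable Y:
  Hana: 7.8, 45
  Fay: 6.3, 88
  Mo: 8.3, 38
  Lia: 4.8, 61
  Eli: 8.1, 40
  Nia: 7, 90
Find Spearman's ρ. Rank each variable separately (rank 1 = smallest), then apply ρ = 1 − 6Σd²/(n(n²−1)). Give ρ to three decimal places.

Ranks of variable 1: 4, 2, 6, 1, 5, 3
Ranks of variable 2: 3, 5, 1, 4, 2, 6
d = r₁ − r₂: 1, -3, 5, -3, 3, -3
d²: 1, 9, 25, 9, 9, 9; Σd² = 62
ρ = 1 − 6·62/(6·35) = 1 − 372/210 = -0.771

-0.771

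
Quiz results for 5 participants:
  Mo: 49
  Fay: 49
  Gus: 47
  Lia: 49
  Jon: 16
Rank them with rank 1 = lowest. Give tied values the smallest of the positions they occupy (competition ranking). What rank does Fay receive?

Sorted (ascending): 16, 47, 49, 49, 49
The 3 values of 49 occupy positions 3–5 → each gets rank 3.
Fay has value 49 → rank 3.

3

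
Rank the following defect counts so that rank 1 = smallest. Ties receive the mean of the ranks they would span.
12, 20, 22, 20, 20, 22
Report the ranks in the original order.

1, 3, 5.5, 3, 3, 5.5

Sorted (ascending): 12, 20, 20, 20, 22, 22
The 3 values of 20 occupy positions 2–4 → average rank 3.
The 2 values of 22 occupy positions 5–6 → average rank (5+6)/2 = 5.5.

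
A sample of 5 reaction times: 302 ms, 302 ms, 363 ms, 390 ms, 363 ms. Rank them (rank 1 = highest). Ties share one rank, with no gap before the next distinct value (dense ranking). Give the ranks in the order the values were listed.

3, 3, 2, 1, 2

Sorted (descending): 390, 363, 363, 302, 302
The 2 values of 363 share dense rank 2.
The 2 values of 302 share dense rank 3.
Remaining distinct values take the next consecutive integers.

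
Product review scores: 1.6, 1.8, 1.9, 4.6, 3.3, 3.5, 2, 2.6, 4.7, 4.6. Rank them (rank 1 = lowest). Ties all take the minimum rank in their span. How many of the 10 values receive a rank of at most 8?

9

Sorted (ascending): 1.6, 1.8, 1.9, 2, 2.6, 3.3, 3.5, 4.6, 4.6, 4.7
The 2 values of 4.6 occupy positions 8–9 → each gets rank 8.
Ranks ≤ 8: {1, 2, 3, 4, 5, 6, 7, 8, 8} → 9 values.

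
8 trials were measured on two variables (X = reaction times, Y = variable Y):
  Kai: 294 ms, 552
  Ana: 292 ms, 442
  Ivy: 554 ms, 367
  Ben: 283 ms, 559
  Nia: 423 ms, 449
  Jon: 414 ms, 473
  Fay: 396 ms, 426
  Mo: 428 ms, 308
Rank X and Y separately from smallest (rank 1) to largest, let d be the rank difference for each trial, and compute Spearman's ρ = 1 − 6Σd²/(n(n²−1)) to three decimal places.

-0.714

Ranks of variable 1: 3, 2, 8, 1, 6, 5, 4, 7
Ranks of variable 2: 7, 4, 2, 8, 5, 6, 3, 1
d = r₁ − r₂: -4, -2, 6, -7, 1, -1, 1, 6
d²: 16, 4, 36, 49, 1, 1, 1, 36; Σd² = 144
ρ = 1 − 6·144/(8·63) = 1 − 864/504 = -0.714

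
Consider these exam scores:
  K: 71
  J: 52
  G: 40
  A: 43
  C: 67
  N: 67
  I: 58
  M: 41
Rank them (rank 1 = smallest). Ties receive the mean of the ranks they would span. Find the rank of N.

6.5

Sorted (ascending): 40, 41, 43, 52, 58, 67, 67, 71
The 2 values of 67 occupy positions 6–7 → average rank (6+7)/2 = 6.5.
N has value 67 → rank 6.5.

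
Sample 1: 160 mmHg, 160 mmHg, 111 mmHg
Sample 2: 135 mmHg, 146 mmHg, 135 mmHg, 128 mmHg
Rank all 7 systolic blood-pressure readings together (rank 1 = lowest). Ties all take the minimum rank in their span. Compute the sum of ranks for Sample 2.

13

Sorted (ascending): 111, 128, 135, 135, 146, 160, 160
The 2 values of 135 occupy positions 3–4 → each gets rank 3.
The 2 values of 160 occupy positions 6–7 → each gets rank 6.
Sample 2 values → pooled ranks: 135→3, 146→5, 135→3, 128→2
Rank sum = 3 + 5 + 3 + 2 = 13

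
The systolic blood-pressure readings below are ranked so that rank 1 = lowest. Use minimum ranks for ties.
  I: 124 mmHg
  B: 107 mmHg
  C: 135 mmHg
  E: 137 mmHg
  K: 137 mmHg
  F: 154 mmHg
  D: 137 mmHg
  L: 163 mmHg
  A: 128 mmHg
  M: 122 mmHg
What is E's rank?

Sorted (ascending): 107, 122, 124, 128, 135, 137, 137, 137, 154, 163
The 3 values of 137 occupy positions 6–8 → each gets rank 6.
E has value 137 mmHg → rank 6.

6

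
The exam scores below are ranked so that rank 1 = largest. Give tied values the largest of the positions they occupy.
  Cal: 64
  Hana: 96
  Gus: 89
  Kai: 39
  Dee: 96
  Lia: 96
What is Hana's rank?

3

Sorted (descending): 96, 96, 96, 89, 64, 39
The 3 values of 96 occupy positions 1–3 → each gets rank 3.
Hana has value 96 → rank 3.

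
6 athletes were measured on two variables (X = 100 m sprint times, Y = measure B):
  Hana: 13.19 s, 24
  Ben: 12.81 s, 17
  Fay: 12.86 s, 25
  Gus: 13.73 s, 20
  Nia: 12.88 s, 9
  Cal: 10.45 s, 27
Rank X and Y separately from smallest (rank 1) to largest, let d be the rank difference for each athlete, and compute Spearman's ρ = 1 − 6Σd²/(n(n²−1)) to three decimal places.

Ranks of variable 1: 5, 2, 3, 6, 4, 1
Ranks of variable 2: 4, 2, 5, 3, 1, 6
d = r₁ − r₂: 1, 0, -2, 3, 3, -5
d²: 1, 0, 4, 9, 9, 25; Σd² = 48
ρ = 1 − 6·48/(6·35) = 1 − 288/210 = -0.371

-0.371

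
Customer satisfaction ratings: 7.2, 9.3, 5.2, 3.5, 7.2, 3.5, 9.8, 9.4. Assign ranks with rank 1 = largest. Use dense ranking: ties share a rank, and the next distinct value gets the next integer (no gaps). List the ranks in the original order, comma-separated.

4, 3, 5, 6, 4, 6, 1, 2

Sorted (descending): 9.8, 9.4, 9.3, 7.2, 7.2, 5.2, 3.5, 3.5
The 2 values of 7.2 share dense rank 4.
The 2 values of 3.5 share dense rank 6.
Remaining distinct values take the next consecutive integers.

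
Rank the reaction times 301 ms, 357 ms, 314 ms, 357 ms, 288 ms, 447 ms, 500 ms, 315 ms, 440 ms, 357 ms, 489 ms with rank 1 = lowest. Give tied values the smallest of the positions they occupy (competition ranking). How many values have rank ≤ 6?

Sorted (ascending): 288, 301, 314, 315, 357, 357, 357, 440, 447, 489, 500
The 3 values of 357 occupy positions 5–7 → each gets rank 5.
Ranks ≤ 6: {1, 2, 3, 4, 5, 5, 5} → 7 values.

7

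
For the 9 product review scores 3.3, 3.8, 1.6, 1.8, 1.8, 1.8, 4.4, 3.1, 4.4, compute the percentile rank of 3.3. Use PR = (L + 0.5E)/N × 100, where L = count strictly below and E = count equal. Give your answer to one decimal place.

61.1

N = 9.
Strictly below 3.3: 5. Equal to 3.3: 1.
PR = (5 + 0.5·1)/9 × 100 = 61.1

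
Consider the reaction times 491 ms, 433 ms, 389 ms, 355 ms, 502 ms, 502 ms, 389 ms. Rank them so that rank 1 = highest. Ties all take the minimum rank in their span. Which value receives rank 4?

433

Sorted (descending): 502, 502, 491, 433, 389, 389, 355
The 2 values of 502 occupy positions 1–2 → each gets rank 1.
The 2 values of 389 occupy positions 5–6 → each gets rank 5.
Rank 4 → value 433.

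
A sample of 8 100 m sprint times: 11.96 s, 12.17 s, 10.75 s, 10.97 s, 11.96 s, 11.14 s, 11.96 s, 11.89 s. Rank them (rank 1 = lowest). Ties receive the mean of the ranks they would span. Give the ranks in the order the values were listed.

Sorted (ascending): 10.75, 10.97, 11.14, 11.89, 11.96, 11.96, 11.96, 12.17
The 3 values of 11.96 occupy positions 5–7 → average rank 6.

6, 8, 1, 2, 6, 3, 6, 4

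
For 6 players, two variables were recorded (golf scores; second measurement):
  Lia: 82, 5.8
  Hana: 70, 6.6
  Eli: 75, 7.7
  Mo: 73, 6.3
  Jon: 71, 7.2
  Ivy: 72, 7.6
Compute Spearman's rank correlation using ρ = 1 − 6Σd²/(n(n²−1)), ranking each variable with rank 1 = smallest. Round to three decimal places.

Ranks of variable 1: 6, 1, 5, 4, 2, 3
Ranks of variable 2: 1, 3, 6, 2, 4, 5
d = r₁ − r₂: 5, -2, -1, 2, -2, -2
d²: 25, 4, 1, 4, 4, 4; Σd² = 42
ρ = 1 − 6·42/(6·35) = 1 − 252/210 = -0.200

-0.200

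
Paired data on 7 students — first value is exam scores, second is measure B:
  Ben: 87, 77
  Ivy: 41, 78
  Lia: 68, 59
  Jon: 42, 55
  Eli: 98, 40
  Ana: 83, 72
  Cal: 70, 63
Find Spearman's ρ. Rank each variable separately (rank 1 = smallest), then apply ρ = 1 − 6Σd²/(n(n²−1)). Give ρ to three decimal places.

Ranks of variable 1: 6, 1, 3, 2, 7, 5, 4
Ranks of variable 2: 6, 7, 3, 2, 1, 5, 4
d = r₁ − r₂: 0, -6, 0, 0, 6, 0, 0
d²: 0, 36, 0, 0, 36, 0, 0; Σd² = 72
ρ = 1 − 6·72/(7·48) = 1 − 432/336 = -0.286

-0.286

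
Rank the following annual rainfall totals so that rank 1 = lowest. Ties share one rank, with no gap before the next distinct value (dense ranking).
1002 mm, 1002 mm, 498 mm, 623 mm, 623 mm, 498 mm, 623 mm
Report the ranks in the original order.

Sorted (ascending): 498, 498, 623, 623, 623, 1002, 1002
The 2 values of 498 share dense rank 1.
The 3 values of 623 share dense rank 2.
The 2 values of 1002 share dense rank 3.

3, 3, 1, 2, 2, 1, 2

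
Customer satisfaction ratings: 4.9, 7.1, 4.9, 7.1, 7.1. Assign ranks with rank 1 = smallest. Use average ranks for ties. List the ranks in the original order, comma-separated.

1.5, 4, 1.5, 4, 4

Sorted (ascending): 4.9, 4.9, 7.1, 7.1, 7.1
The 2 values of 4.9 occupy positions 1–2 → average rank (1+2)/2 = 1.5.
The 3 values of 7.1 occupy positions 3–5 → average rank 4.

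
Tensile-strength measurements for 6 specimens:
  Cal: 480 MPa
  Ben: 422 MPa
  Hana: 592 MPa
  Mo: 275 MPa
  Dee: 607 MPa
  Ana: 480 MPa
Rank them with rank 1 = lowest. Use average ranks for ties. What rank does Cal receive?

3.5

Sorted (ascending): 275, 422, 480, 480, 592, 607
The 2 values of 480 occupy positions 3–4 → average rank (3+4)/2 = 3.5.
Cal has value 480 MPa → rank 3.5.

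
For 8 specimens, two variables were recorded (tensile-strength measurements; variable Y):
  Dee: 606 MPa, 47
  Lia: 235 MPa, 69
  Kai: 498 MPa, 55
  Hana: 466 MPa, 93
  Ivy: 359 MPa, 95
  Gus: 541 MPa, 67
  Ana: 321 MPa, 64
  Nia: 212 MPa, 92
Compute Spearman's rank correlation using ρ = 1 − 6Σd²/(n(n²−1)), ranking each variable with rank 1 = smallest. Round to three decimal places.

-0.524

Ranks of variable 1: 8, 2, 6, 5, 4, 7, 3, 1
Ranks of variable 2: 1, 5, 2, 7, 8, 4, 3, 6
d = r₁ − r₂: 7, -3, 4, -2, -4, 3, 0, -5
d²: 49, 9, 16, 4, 16, 9, 0, 25; Σd² = 128
ρ = 1 − 6·128/(8·63) = 1 − 768/504 = -0.524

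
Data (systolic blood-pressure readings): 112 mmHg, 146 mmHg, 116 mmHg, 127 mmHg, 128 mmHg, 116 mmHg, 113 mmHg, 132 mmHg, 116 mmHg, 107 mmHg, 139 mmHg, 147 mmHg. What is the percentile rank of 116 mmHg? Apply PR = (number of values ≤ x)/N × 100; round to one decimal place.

50.0

N = 12.
Strictly below 116: 3. Equal to 116: 3.
PR = 6/12 × 100 = 50.0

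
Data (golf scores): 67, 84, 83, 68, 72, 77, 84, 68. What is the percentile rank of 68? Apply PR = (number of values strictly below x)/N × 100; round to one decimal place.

N = 8.
Strictly below 68: 1. Equal to 68: 2.
PR = 1/8 × 100 = 12.5

12.5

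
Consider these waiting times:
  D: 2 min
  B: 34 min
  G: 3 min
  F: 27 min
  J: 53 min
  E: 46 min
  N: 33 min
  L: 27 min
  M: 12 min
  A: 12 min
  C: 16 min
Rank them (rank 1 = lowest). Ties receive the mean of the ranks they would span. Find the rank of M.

3.5

Sorted (ascending): 2, 3, 12, 12, 16, 27, 27, 33, 34, 46, 53
The 2 values of 12 occupy positions 3–4 → average rank (3+4)/2 = 3.5.
The 2 values of 27 occupy positions 6–7 → average rank (6+7)/2 = 6.5.
M has value 12 min → rank 3.5.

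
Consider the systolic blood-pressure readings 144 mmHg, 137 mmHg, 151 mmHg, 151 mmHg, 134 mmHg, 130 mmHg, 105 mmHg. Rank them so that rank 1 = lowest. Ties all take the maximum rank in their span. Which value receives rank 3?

Sorted (ascending): 105, 130, 134, 137, 144, 151, 151
The 2 values of 151 occupy positions 6–7 → each gets rank 7.
Rank 3 → value 134.

134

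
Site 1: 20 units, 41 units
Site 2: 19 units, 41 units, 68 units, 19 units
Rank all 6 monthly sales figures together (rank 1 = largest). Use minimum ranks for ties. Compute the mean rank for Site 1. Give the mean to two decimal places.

Sorted (descending): 68, 41, 41, 20, 19, 19
The 2 values of 41 occupy positions 2–3 → each gets rank 2.
The 2 values of 19 occupy positions 5–6 → each gets rank 5.
Site 1 values → pooled ranks: 20→4, 41→2
Mean rank = (4 + 2) / 2 = 3.00

3.00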